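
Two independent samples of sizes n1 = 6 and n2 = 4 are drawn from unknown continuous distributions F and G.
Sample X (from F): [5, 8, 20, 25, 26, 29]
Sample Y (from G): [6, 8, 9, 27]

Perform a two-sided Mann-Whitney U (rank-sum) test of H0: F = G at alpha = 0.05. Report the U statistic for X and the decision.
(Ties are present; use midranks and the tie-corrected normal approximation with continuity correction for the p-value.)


Step 1: Combine and sort all 10 observations; assign midranks.
sorted (value, group): (5,X), (6,Y), (8,X), (8,Y), (9,Y), (20,X), (25,X), (26,X), (27,Y), (29,X)
ranks: 5->1, 6->2, 8->3.5, 8->3.5, 9->5, 20->6, 25->7, 26->8, 27->9, 29->10
Step 2: Rank sum for X: R1 = 1 + 3.5 + 6 + 7 + 8 + 10 = 35.5.
Step 3: U_X = R1 - n1(n1+1)/2 = 35.5 - 6*7/2 = 35.5 - 21 = 14.5.
       U_Y = n1*n2 - U_X = 24 - 14.5 = 9.5.
Step 4: Ties are present, so use the tie-corrected normal approximation (with continuity correction) for the p-value.
Step 5: p-value = 0.668870; compare to alpha = 0.05. fail to reject H0.

U_X = 14.5, p = 0.668870, fail to reject H0 at alpha = 0.05.


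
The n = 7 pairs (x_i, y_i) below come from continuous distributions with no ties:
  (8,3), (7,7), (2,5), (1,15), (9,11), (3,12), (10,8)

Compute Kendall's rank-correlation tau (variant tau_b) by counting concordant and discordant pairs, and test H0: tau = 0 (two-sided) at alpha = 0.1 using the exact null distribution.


Step 1: Enumerate the 21 unordered pairs (i,j) with i<j and classify each by sign(x_j-x_i) * sign(y_j-y_i).
  (1,2):dx=-1,dy=+4->D; (1,3):dx=-6,dy=+2->D; (1,4):dx=-7,dy=+12->D; (1,5):dx=+1,dy=+8->C
  (1,6):dx=-5,dy=+9->D; (1,7):dx=+2,dy=+5->C; (2,3):dx=-5,dy=-2->C; (2,4):dx=-6,dy=+8->D
  (2,5):dx=+2,dy=+4->C; (2,6):dx=-4,dy=+5->D; (2,7):dx=+3,dy=+1->C; (3,4):dx=-1,dy=+10->D
  (3,5):dx=+7,dy=+6->C; (3,6):dx=+1,dy=+7->C; (3,7):dx=+8,dy=+3->C; (4,5):dx=+8,dy=-4->D
  (4,6):dx=+2,dy=-3->D; (4,7):dx=+9,dy=-7->D; (5,6):dx=-6,dy=+1->D; (5,7):dx=+1,dy=-3->D
  (6,7):dx=+7,dy=-4->D
Step 2: C = 8, D = 13, total pairs = 21.
Step 3: tau = (C - D)/(n(n-1)/2) = (8 - 13)/21 = -0.238095.
Step 4: Exact two-sided p-value (enumerate n! = 5040 permutations of y under H0): p = 0.561905.
Step 5: alpha = 0.1. fail to reject H0.

tau_b = -0.2381 (C=8, D=13), p = 0.561905, fail to reject H0.


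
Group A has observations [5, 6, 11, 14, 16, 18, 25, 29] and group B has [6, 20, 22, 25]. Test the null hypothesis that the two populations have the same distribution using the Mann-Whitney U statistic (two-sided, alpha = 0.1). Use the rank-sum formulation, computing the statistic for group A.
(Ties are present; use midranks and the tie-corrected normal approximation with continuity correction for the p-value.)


Step 1: Combine and sort all 12 observations; assign midranks.
sorted (value, group): (5,X), (6,X), (6,Y), (11,X), (14,X), (16,X), (18,X), (20,Y), (22,Y), (25,X), (25,Y), (29,X)
ranks: 5->1, 6->2.5, 6->2.5, 11->4, 14->5, 16->6, 18->7, 20->8, 22->9, 25->10.5, 25->10.5, 29->12
Step 2: Rank sum for X: R1 = 1 + 2.5 + 4 + 5 + 6 + 7 + 10.5 + 12 = 48.
Step 3: U_X = R1 - n1(n1+1)/2 = 48 - 8*9/2 = 48 - 36 = 12.
       U_Y = n1*n2 - U_X = 32 - 12 = 20.
Step 4: Ties are present, so use the tie-corrected normal approximation (with continuity correction) for the p-value.
Step 5: p-value = 0.550818; compare to alpha = 0.1. fail to reject H0.

U_X = 12, p = 0.550818, fail to reject H0 at alpha = 0.1.


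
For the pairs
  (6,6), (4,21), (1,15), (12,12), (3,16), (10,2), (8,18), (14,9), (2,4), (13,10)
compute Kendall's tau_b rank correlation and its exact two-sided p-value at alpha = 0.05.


Step 1: Enumerate the 45 unordered pairs (i,j) with i<j and classify each by sign(x_j-x_i) * sign(y_j-y_i).
  (1,2):dx=-2,dy=+15->D; (1,3):dx=-5,dy=+9->D; (1,4):dx=+6,dy=+6->C; (1,5):dx=-3,dy=+10->D
  (1,6):dx=+4,dy=-4->D; (1,7):dx=+2,dy=+12->C; (1,8):dx=+8,dy=+3->C; (1,9):dx=-4,dy=-2->C
  (1,10):dx=+7,dy=+4->C; (2,3):dx=-3,dy=-6->C; (2,4):dx=+8,dy=-9->D; (2,5):dx=-1,dy=-5->C
  (2,6):dx=+6,dy=-19->D; (2,7):dx=+4,dy=-3->D; (2,8):dx=+10,dy=-12->D; (2,9):dx=-2,dy=-17->C
  (2,10):dx=+9,dy=-11->D; (3,4):dx=+11,dy=-3->D; (3,5):dx=+2,dy=+1->C; (3,6):dx=+9,dy=-13->D
  (3,7):dx=+7,dy=+3->C; (3,8):dx=+13,dy=-6->D; (3,9):dx=+1,dy=-11->D; (3,10):dx=+12,dy=-5->D
  (4,5):dx=-9,dy=+4->D; (4,6):dx=-2,dy=-10->C; (4,7):dx=-4,dy=+6->D; (4,8):dx=+2,dy=-3->D
  (4,9):dx=-10,dy=-8->C; (4,10):dx=+1,dy=-2->D; (5,6):dx=+7,dy=-14->D; (5,7):dx=+5,dy=+2->C
  (5,8):dx=+11,dy=-7->D; (5,9):dx=-1,dy=-12->C; (5,10):dx=+10,dy=-6->D; (6,7):dx=-2,dy=+16->D
  (6,8):dx=+4,dy=+7->C; (6,9):dx=-8,dy=+2->D; (6,10):dx=+3,dy=+8->C; (7,8):dx=+6,dy=-9->D
  (7,9):dx=-6,dy=-14->C; (7,10):dx=+5,dy=-8->D; (8,9):dx=-12,dy=-5->C; (8,10):dx=-1,dy=+1->D
  (9,10):dx=+11,dy=+6->C
Step 2: C = 19, D = 26, total pairs = 45.
Step 3: tau = (C - D)/(n(n-1)/2) = (19 - 26)/45 = -0.155556.
Step 4: Exact two-sided p-value (enumerate n! = 3628800 permutations of y under H0): p = 0.600654.
Step 5: alpha = 0.05. fail to reject H0.

tau_b = -0.1556 (C=19, D=26), p = 0.600654, fail to reject H0.


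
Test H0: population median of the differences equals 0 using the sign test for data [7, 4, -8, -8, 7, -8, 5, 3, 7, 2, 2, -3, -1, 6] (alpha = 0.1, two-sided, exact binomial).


Step 1: Discard zero differences. Original n = 14; n_eff = number of nonzero differences = 14.
Nonzero differences (with sign): +7, +4, -8, -8, +7, -8, +5, +3, +7, +2, +2, -3, -1, +6
Step 2: Count signs: positive = 9, negative = 5.
Step 3: Under H0: P(positive) = 0.5, so the number of positives S ~ Bin(14, 0.5).
Step 4: Two-sided exact p-value = sum of Bin(14,0.5) probabilities at or below the observed probability = 0.423950.
Step 5: alpha = 0.1. fail to reject H0.

n_eff = 14, pos = 9, neg = 5, p = 0.423950, fail to reject H0.


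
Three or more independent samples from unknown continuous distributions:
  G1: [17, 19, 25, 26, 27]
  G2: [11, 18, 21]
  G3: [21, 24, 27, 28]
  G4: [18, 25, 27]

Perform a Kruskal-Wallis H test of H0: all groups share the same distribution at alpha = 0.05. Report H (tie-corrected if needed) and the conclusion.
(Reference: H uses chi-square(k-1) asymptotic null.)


Step 1: Combine all N = 15 observations and assign midranks.
sorted (value, group, rank): (11,G2,1), (17,G1,2), (18,G2,3.5), (18,G4,3.5), (19,G1,5), (21,G2,6.5), (21,G3,6.5), (24,G3,8), (25,G1,9.5), (25,G4,9.5), (26,G1,11), (27,G1,13), (27,G3,13), (27,G4,13), (28,G3,15)
Step 2: Sum ranks within each group.
R_1 = 40.5 (n_1 = 5)
R_2 = 11 (n_2 = 3)
R_3 = 42.5 (n_3 = 4)
R_4 = 26 (n_4 = 3)
Step 3: H = 12/(N(N+1)) * sum(R_i^2/n_i) - 3(N+1)
     = 12/(15*16) * (40.5^2/5 + 11^2/3 + 42.5^2/4 + 26^2/3) - 3*16
     = 0.050000 * 1045.28 - 48
     = 4.263958.
Step 4: Ties present; correction factor C = 1 - 42/(15^3 - 15) = 0.987500. Corrected H = 4.263958 / 0.987500 = 4.317932.
Step 5: Under H0, H ~ chi^2(3); p-value = 0.229117.
Step 6: alpha = 0.05. fail to reject H0.

H = 4.3179, df = 3, p = 0.229117, fail to reject H0.


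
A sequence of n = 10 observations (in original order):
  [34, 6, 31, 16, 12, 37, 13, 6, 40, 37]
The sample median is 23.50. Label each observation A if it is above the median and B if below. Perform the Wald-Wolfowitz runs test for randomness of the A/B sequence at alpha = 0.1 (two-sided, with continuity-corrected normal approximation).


Step 1: Compute median = 23.50; label A = above, B = below.
Labels in order: ABABBABBAA  (n_A = 5, n_B = 5)
Step 2: Count runs R = 7.
Step 3: Under H0 (random ordering), E[R] = 2*n_A*n_B/(n_A+n_B) + 1 = 2*5*5/10 + 1 = 6.0000.
        Var[R] = 2*n_A*n_B*(2*n_A*n_B - n_A - n_B) / ((n_A+n_B)^2 * (n_A+n_B-1)) = 2000/900 = 2.2222.
        SD[R] = 1.4907.
Step 4: Continuity-corrected z = (R - 0.5 - E[R]) / SD[R] = (7 - 0.5 - 6.0000) / 1.4907 = 0.3354.
Step 5: Two-sided p-value via normal approximation = 2*(1 - Phi(|z|)) = 0.737316.
Step 6: alpha = 0.1. fail to reject H0.

R = 7, z = 0.3354, p = 0.737316, fail to reject H0.


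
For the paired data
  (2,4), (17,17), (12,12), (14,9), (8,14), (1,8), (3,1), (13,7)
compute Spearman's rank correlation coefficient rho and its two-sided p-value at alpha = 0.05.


Step 1: Rank x and y separately (midranks; no ties here).
rank(x): 2->2, 17->8, 12->5, 14->7, 8->4, 1->1, 3->3, 13->6
rank(y): 4->2, 17->8, 12->6, 9->5, 14->7, 8->4, 1->1, 7->3
Step 2: d_i = R_x(i) - R_y(i); compute d_i^2.
  (2-2)^2=0, (8-8)^2=0, (5-6)^2=1, (7-5)^2=4, (4-7)^2=9, (1-4)^2=9, (3-1)^2=4, (6-3)^2=9
sum(d^2) = 36.
Step 3: rho = 1 - 6*36 / (8*(8^2 - 1)) = 1 - 216/504 = 0.571429.
Step 4: Under H0, t = rho * sqrt((n-2)/(1-rho^2)) = 1.7056 ~ t(6).
Step 5: Two-sided p-value from the t-distribution with 6 df = 0.138960.
Step 6: alpha = 0.05. fail to reject H0.

rho = 0.5714, p = 0.138960, fail to reject H0 at alpha = 0.05.


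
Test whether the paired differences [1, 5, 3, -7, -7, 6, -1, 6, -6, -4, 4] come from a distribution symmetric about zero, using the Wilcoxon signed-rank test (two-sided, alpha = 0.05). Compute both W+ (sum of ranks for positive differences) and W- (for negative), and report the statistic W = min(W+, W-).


Step 1: Drop any zero differences (none here) and take |d_i|.
|d| = [1, 5, 3, 7, 7, 6, 1, 6, 6, 4, 4]
Step 2: Midrank |d_i| (ties get averaged ranks).
ranks: |1|->1.5, |5|->6, |3|->3, |7|->10.5, |7|->10.5, |6|->8, |1|->1.5, |6|->8, |6|->8, |4|->4.5, |4|->4.5
Step 3: Attach original signs; sum ranks with positive sign and with negative sign.
W+ = 1.5 + 6 + 3 + 8 + 8 + 4.5 = 31
W- = 10.5 + 10.5 + 1.5 + 8 + 4.5 = 35
(Check: W+ + W- = 66 should equal n(n+1)/2 = 66.)
Step 4: Test statistic W = min(W+, W-) = 31.
Step 5: Ties in |d|, so use the tie-corrected normal approximation.
        E[W] = n(n+1)/4 = 11*12/4 = 33.
        Tie groups: |d|=1 (t=2), |d|=4 (t=2), |d|=6 (t=3), |d|=7 (t=2); sum(t^3 - t) = 42.
        Var[W] = n(n+1)(2n+1)/24 - sum(t^3-t)/48 = 3036/24 - 42/48 = 125.625.
        z = (W - E[W]) / sqrt(Var[W]) = (31 - 33) / 11.2083 = -0.1784.
        Two-sided p = 2*Phi(z) = 0.858378.
Step 6: alpha = 0.05. fail to reject H0.

W+ = 31, W- = 35, W = min = 31, p = 0.858378, fail to reject H0.


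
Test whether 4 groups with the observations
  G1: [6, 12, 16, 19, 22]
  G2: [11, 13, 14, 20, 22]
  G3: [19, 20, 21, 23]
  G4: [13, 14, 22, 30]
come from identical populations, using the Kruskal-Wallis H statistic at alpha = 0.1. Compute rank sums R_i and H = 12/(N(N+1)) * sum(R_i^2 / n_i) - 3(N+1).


Step 1: Combine all N = 18 observations and assign midranks.
sorted (value, group, rank): (6,G1,1), (11,G2,2), (12,G1,3), (13,G2,4.5), (13,G4,4.5), (14,G2,6.5), (14,G4,6.5), (16,G1,8), (19,G1,9.5), (19,G3,9.5), (20,G2,11.5), (20,G3,11.5), (21,G3,13), (22,G1,15), (22,G2,15), (22,G4,15), (23,G3,17), (30,G4,18)
Step 2: Sum ranks within each group.
R_1 = 36.5 (n_1 = 5)
R_2 = 39.5 (n_2 = 5)
R_3 = 51 (n_3 = 4)
R_4 = 44 (n_4 = 4)
Step 3: H = 12/(N(N+1)) * sum(R_i^2/n_i) - 3(N+1)
     = 12/(18*19) * (36.5^2/5 + 39.5^2/5 + 51^2/4 + 44^2/4) - 3*19
     = 0.035088 * 1712.75 - 57
     = 3.096491.
Step 4: Ties present; correction factor C = 1 - 48/(18^3 - 18) = 0.991744. Corrected H = 3.096491 / 0.991744 = 3.122268.
Step 5: Under H0, H ~ chi^2(3); p-value = 0.373155.
Step 6: alpha = 0.1. fail to reject H0.

H = 3.1223, df = 3, p = 0.373155, fail to reject H0.


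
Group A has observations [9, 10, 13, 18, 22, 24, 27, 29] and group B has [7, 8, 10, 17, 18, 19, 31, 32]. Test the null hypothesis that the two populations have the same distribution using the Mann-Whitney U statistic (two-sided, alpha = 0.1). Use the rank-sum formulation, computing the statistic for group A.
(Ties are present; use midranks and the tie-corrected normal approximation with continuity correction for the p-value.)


Step 1: Combine and sort all 16 observations; assign midranks.
sorted (value, group): (7,Y), (8,Y), (9,X), (10,X), (10,Y), (13,X), (17,Y), (18,X), (18,Y), (19,Y), (22,X), (24,X), (27,X), (29,X), (31,Y), (32,Y)
ranks: 7->1, 8->2, 9->3, 10->4.5, 10->4.5, 13->6, 17->7, 18->8.5, 18->8.5, 19->10, 22->11, 24->12, 27->13, 29->14, 31->15, 32->16
Step 2: Rank sum for X: R1 = 3 + 4.5 + 6 + 8.5 + 11 + 12 + 13 + 14 = 72.
Step 3: U_X = R1 - n1(n1+1)/2 = 72 - 8*9/2 = 72 - 36 = 36.
       U_Y = n1*n2 - U_X = 64 - 36 = 28.
Step 4: Ties are present, so use the tie-corrected normal approximation (with continuity correction) for the p-value.
Step 5: p-value = 0.712787; compare to alpha = 0.1. fail to reject H0.

U_X = 36, p = 0.712787, fail to reject H0 at alpha = 0.1.


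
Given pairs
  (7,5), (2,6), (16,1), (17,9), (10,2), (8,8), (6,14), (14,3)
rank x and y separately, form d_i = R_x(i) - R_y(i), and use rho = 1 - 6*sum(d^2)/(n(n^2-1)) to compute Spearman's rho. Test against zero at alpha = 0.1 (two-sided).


Step 1: Rank x and y separately (midranks; no ties here).
rank(x): 7->3, 2->1, 16->7, 17->8, 10->5, 8->4, 6->2, 14->6
rank(y): 5->4, 6->5, 1->1, 9->7, 2->2, 8->6, 14->8, 3->3
Step 2: d_i = R_x(i) - R_y(i); compute d_i^2.
  (3-4)^2=1, (1-5)^2=16, (7-1)^2=36, (8-7)^2=1, (5-2)^2=9, (4-6)^2=4, (2-8)^2=36, (6-3)^2=9
sum(d^2) = 112.
Step 3: rho = 1 - 6*112 / (8*(8^2 - 1)) = 1 - 672/504 = -0.333333.
Step 4: Under H0, t = rho * sqrt((n-2)/(1-rho^2)) = -0.8660 ~ t(6).
Step 5: Two-sided p-value from the t-distribution with 6 df = 0.419753.
Step 6: alpha = 0.1. fail to reject H0.

rho = -0.3333, p = 0.419753, fail to reject H0 at alpha = 0.1.


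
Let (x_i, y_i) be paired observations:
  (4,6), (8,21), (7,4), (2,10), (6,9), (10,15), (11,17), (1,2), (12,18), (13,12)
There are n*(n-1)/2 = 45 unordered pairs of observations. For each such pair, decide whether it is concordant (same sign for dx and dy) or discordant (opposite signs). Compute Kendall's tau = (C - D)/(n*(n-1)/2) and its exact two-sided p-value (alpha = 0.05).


Step 1: Enumerate the 45 unordered pairs (i,j) with i<j and classify each by sign(x_j-x_i) * sign(y_j-y_i).
  (1,2):dx=+4,dy=+15->C; (1,3):dx=+3,dy=-2->D; (1,4):dx=-2,dy=+4->D; (1,5):dx=+2,dy=+3->C
  (1,6):dx=+6,dy=+9->C; (1,7):dx=+7,dy=+11->C; (1,8):dx=-3,dy=-4->C; (1,9):dx=+8,dy=+12->C
  (1,10):dx=+9,dy=+6->C; (2,3):dx=-1,dy=-17->C; (2,4):dx=-6,dy=-11->C; (2,5):dx=-2,dy=-12->C
  (2,6):dx=+2,dy=-6->D; (2,7):dx=+3,dy=-4->D; (2,8):dx=-7,dy=-19->C; (2,9):dx=+4,dy=-3->D
  (2,10):dx=+5,dy=-9->D; (3,4):dx=-5,dy=+6->D; (3,5):dx=-1,dy=+5->D; (3,6):dx=+3,dy=+11->C
  (3,7):dx=+4,dy=+13->C; (3,8):dx=-6,dy=-2->C; (3,9):dx=+5,dy=+14->C; (3,10):dx=+6,dy=+8->C
  (4,5):dx=+4,dy=-1->D; (4,6):dx=+8,dy=+5->C; (4,7):dx=+9,dy=+7->C; (4,8):dx=-1,dy=-8->C
  (4,9):dx=+10,dy=+8->C; (4,10):dx=+11,dy=+2->C; (5,6):dx=+4,dy=+6->C; (5,7):dx=+5,dy=+8->C
  (5,8):dx=-5,dy=-7->C; (5,9):dx=+6,dy=+9->C; (5,10):dx=+7,dy=+3->C; (6,7):dx=+1,dy=+2->C
  (6,8):dx=-9,dy=-13->C; (6,9):dx=+2,dy=+3->C; (6,10):dx=+3,dy=-3->D; (7,8):dx=-10,dy=-15->C
  (7,9):dx=+1,dy=+1->C; (7,10):dx=+2,dy=-5->D; (8,9):dx=+11,dy=+16->C; (8,10):dx=+12,dy=+10->C
  (9,10):dx=+1,dy=-6->D
Step 2: C = 33, D = 12, total pairs = 45.
Step 3: tau = (C - D)/(n(n-1)/2) = (33 - 12)/45 = 0.466667.
Step 4: Exact two-sided p-value (enumerate n! = 3628800 permutations of y under H0): p = 0.072550.
Step 5: alpha = 0.05. fail to reject H0.

tau_b = 0.4667 (C=33, D=12), p = 0.072550, fail to reject H0.


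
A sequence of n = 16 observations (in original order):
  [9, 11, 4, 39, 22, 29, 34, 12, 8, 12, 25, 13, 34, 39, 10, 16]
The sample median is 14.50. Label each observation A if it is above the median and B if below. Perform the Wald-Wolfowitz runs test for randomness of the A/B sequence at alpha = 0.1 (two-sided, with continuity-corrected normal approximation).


Step 1: Compute median = 14.50; label A = above, B = below.
Labels in order: BBBAAAABBBABAABA  (n_A = 8, n_B = 8)
Step 2: Count runs R = 8.
Step 3: Under H0 (random ordering), E[R] = 2*n_A*n_B/(n_A+n_B) + 1 = 2*8*8/16 + 1 = 9.0000.
        Var[R] = 2*n_A*n_B*(2*n_A*n_B - n_A - n_B) / ((n_A+n_B)^2 * (n_A+n_B-1)) = 14336/3840 = 3.7333.
        SD[R] = 1.9322.
Step 4: Continuity-corrected z = (R + 0.5 - E[R]) / SD[R] = (8 + 0.5 - 9.0000) / 1.9322 = -0.2588.
Step 5: Two-sided p-value via normal approximation = 2*(1 - Phi(|z|)) = 0.795809.
Step 6: alpha = 0.1. fail to reject H0.

R = 8, z = -0.2588, p = 0.795809, fail to reject H0.


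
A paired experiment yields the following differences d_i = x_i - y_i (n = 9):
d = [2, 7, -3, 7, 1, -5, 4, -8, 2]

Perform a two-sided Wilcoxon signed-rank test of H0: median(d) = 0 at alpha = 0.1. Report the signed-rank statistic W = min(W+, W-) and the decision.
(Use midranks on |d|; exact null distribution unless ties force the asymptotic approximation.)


Step 1: Drop any zero differences (none here) and take |d_i|.
|d| = [2, 7, 3, 7, 1, 5, 4, 8, 2]
Step 2: Midrank |d_i| (ties get averaged ranks).
ranks: |2|->2.5, |7|->7.5, |3|->4, |7|->7.5, |1|->1, |5|->6, |4|->5, |8|->9, |2|->2.5
Step 3: Attach original signs; sum ranks with positive sign and with negative sign.
W+ = 2.5 + 7.5 + 7.5 + 1 + 5 + 2.5 = 26
W- = 4 + 6 + 9 = 19
(Check: W+ + W- = 45 should equal n(n+1)/2 = 45.)
Step 4: Test statistic W = min(W+, W-) = 19.
Step 5: Ties in |d|, so use the tie-corrected normal approximation.
        E[W] = n(n+1)/4 = 9*10/4 = 22.5.
        Tie groups: |d|=2 (t=2), |d|=7 (t=2); sum(t^3 - t) = 12.
        Var[W] = n(n+1)(2n+1)/24 - sum(t^3-t)/48 = 1710/24 - 12/48 = 71.
        z = (W - E[W]) / sqrt(Var[W]) = (19 - 22.5) / 8.4261 = -0.4154.
        Two-sided p = 2*Phi(z) = 0.677868.
Step 6: alpha = 0.1. fail to reject H0.

W+ = 26, W- = 19, W = min = 19, p = 0.677868, fail to reject H0.


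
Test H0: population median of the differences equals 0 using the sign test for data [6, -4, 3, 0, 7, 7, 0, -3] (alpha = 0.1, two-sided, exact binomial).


Step 1: Discard zero differences. Original n = 8; n_eff = number of nonzero differences = 6.
Nonzero differences (with sign): +6, -4, +3, +7, +7, -3
Step 2: Count signs: positive = 4, negative = 2.
Step 3: Under H0: P(positive) = 0.5, so the number of positives S ~ Bin(6, 0.5).
Step 4: Two-sided exact p-value = sum of Bin(6,0.5) probabilities at or below the observed probability = 0.687500.
Step 5: alpha = 0.1. fail to reject H0.

n_eff = 6, pos = 4, neg = 2, p = 0.687500, fail to reject H0.


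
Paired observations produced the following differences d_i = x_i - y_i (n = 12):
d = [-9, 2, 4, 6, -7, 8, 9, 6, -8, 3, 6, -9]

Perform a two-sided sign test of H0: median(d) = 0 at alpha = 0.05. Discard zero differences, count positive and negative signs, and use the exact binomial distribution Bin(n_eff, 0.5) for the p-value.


Step 1: Discard zero differences. Original n = 12; n_eff = number of nonzero differences = 12.
Nonzero differences (with sign): -9, +2, +4, +6, -7, +8, +9, +6, -8, +3, +6, -9
Step 2: Count signs: positive = 8, negative = 4.
Step 3: Under H0: P(positive) = 0.5, so the number of positives S ~ Bin(12, 0.5).
Step 4: Two-sided exact p-value = sum of Bin(12,0.5) probabilities at or below the observed probability = 0.387695.
Step 5: alpha = 0.05. fail to reject H0.

n_eff = 12, pos = 8, neg = 4, p = 0.387695, fail to reject H0.


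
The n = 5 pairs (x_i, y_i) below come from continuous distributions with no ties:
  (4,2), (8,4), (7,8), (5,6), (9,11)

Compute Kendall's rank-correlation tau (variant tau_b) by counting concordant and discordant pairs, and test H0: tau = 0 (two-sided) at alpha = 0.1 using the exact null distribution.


Step 1: Enumerate the 10 unordered pairs (i,j) with i<j and classify each by sign(x_j-x_i) * sign(y_j-y_i).
  (1,2):dx=+4,dy=+2->C; (1,3):dx=+3,dy=+6->C; (1,4):dx=+1,dy=+4->C; (1,5):dx=+5,dy=+9->C
  (2,3):dx=-1,dy=+4->D; (2,4):dx=-3,dy=+2->D; (2,5):dx=+1,dy=+7->C; (3,4):dx=-2,dy=-2->C
  (3,5):dx=+2,dy=+3->C; (4,5):dx=+4,dy=+5->C
Step 2: C = 8, D = 2, total pairs = 10.
Step 3: tau = (C - D)/(n(n-1)/2) = (8 - 2)/10 = 0.600000.
Step 4: Exact two-sided p-value (enumerate n! = 120 permutations of y under H0): p = 0.233333.
Step 5: alpha = 0.1. fail to reject H0.

tau_b = 0.6000 (C=8, D=2), p = 0.233333, fail to reject H0.


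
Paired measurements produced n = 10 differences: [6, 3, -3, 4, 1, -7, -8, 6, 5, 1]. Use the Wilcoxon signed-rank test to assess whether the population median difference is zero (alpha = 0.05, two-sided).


Step 1: Drop any zero differences (none here) and take |d_i|.
|d| = [6, 3, 3, 4, 1, 7, 8, 6, 5, 1]
Step 2: Midrank |d_i| (ties get averaged ranks).
ranks: |6|->7.5, |3|->3.5, |3|->3.5, |4|->5, |1|->1.5, |7|->9, |8|->10, |6|->7.5, |5|->6, |1|->1.5
Step 3: Attach original signs; sum ranks with positive sign and with negative sign.
W+ = 7.5 + 3.5 + 5 + 1.5 + 7.5 + 6 + 1.5 = 32.5
W- = 3.5 + 9 + 10 = 22.5
(Check: W+ + W- = 55 should equal n(n+1)/2 = 55.)
Step 4: Test statistic W = min(W+, W-) = 22.5.
Step 5: Ties in |d|, so use the tie-corrected normal approximation.
        E[W] = n(n+1)/4 = 10*11/4 = 27.5.
        Tie groups: |d|=1 (t=2), |d|=3 (t=2), |d|=6 (t=2); sum(t^3 - t) = 18.
        Var[W] = n(n+1)(2n+1)/24 - sum(t^3-t)/48 = 2310/24 - 18/48 = 95.875.
        z = (W - E[W]) / sqrt(Var[W]) = (22.5 - 27.5) / 9.7916 = -0.5106.
        Two-sided p = 2*Phi(z) = 0.609601.
Step 6: alpha = 0.05. fail to reject H0.

W+ = 32.5, W- = 22.5, W = min = 22.5, p = 0.609601, fail to reject H0.


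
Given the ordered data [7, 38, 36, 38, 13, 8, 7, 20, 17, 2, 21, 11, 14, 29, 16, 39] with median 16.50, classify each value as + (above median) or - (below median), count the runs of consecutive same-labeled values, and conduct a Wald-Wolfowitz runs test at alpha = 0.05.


Step 1: Compute median = 16.50; label A = above, B = below.
Labels in order: BAAABBBAABABBABA  (n_A = 8, n_B = 8)
Step 2: Count runs R = 10.
Step 3: Under H0 (random ordering), E[R] = 2*n_A*n_B/(n_A+n_B) + 1 = 2*8*8/16 + 1 = 9.0000.
        Var[R] = 2*n_A*n_B*(2*n_A*n_B - n_A - n_B) / ((n_A+n_B)^2 * (n_A+n_B-1)) = 14336/3840 = 3.7333.
        SD[R] = 1.9322.
Step 4: Continuity-corrected z = (R - 0.5 - E[R]) / SD[R] = (10 - 0.5 - 9.0000) / 1.9322 = 0.2588.
Step 5: Two-sided p-value via normal approximation = 2*(1 - Phi(|z|)) = 0.795809.
Step 6: alpha = 0.05. fail to reject H0.

R = 10, z = 0.2588, p = 0.795809, fail to reject H0.


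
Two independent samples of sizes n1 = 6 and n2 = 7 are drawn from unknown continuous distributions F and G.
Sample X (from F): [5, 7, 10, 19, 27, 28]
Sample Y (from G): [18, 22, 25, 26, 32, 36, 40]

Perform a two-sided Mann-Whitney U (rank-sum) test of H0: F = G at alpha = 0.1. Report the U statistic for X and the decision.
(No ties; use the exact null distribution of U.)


Step 1: Combine and sort all 13 observations; assign midranks.
sorted (value, group): (5,X), (7,X), (10,X), (18,Y), (19,X), (22,Y), (25,Y), (26,Y), (27,X), (28,X), (32,Y), (36,Y), (40,Y)
ranks: 5->1, 7->2, 10->3, 18->4, 19->5, 22->6, 25->7, 26->8, 27->9, 28->10, 32->11, 36->12, 40->13
Step 2: Rank sum for X: R1 = 1 + 2 + 3 + 5 + 9 + 10 = 30.
Step 3: U_X = R1 - n1(n1+1)/2 = 30 - 6*7/2 = 30 - 21 = 9.
       U_Y = n1*n2 - U_X = 42 - 9 = 33.
Step 4: No ties, so the exact null distribution of U (based on enumerating the C(13,6) = 1716 equally likely rank assignments) gives the two-sided p-value.
Step 5: p-value = 0.101399; compare to alpha = 0.1. fail to reject H0.

U_X = 9, p = 0.101399, fail to reject H0 at alpha = 0.1.


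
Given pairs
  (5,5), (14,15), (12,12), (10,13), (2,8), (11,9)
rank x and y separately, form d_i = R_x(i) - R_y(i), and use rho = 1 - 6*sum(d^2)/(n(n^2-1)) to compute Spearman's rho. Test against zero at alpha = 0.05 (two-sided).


Step 1: Rank x and y separately (midranks; no ties here).
rank(x): 5->2, 14->6, 12->5, 10->3, 2->1, 11->4
rank(y): 5->1, 15->6, 12->4, 13->5, 8->2, 9->3
Step 2: d_i = R_x(i) - R_y(i); compute d_i^2.
  (2-1)^2=1, (6-6)^2=0, (5-4)^2=1, (3-5)^2=4, (1-2)^2=1, (4-3)^2=1
sum(d^2) = 8.
Step 3: rho = 1 - 6*8 / (6*(6^2 - 1)) = 1 - 48/210 = 0.771429.
Step 4: Under H0, t = rho * sqrt((n-2)/(1-rho^2)) = 2.4247 ~ t(4).
Step 5: Two-sided p-value from the t-distribution with 4 df = 0.072397.
Step 6: alpha = 0.05. fail to reject H0.

rho = 0.7714, p = 0.072397, fail to reject H0 at alpha = 0.05.


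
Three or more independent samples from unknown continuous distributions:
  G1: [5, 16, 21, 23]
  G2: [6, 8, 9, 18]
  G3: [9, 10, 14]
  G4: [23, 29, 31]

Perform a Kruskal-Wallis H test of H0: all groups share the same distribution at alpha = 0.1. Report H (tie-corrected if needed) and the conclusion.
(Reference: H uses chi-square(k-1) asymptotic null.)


Step 1: Combine all N = 14 observations and assign midranks.
sorted (value, group, rank): (5,G1,1), (6,G2,2), (8,G2,3), (9,G2,4.5), (9,G3,4.5), (10,G3,6), (14,G3,7), (16,G1,8), (18,G2,9), (21,G1,10), (23,G1,11.5), (23,G4,11.5), (29,G4,13), (31,G4,14)
Step 2: Sum ranks within each group.
R_1 = 30.5 (n_1 = 4)
R_2 = 18.5 (n_2 = 4)
R_3 = 17.5 (n_3 = 3)
R_4 = 38.5 (n_4 = 3)
Step 3: H = 12/(N(N+1)) * sum(R_i^2/n_i) - 3(N+1)
     = 12/(14*15) * (30.5^2/4 + 18.5^2/4 + 17.5^2/3 + 38.5^2/3) - 3*15
     = 0.057143 * 914.292 - 45
     = 7.245238.
Step 4: Ties present; correction factor C = 1 - 12/(14^3 - 14) = 0.995604. Corrected H = 7.245238 / 0.995604 = 7.277226.
Step 5: Under H0, H ~ chi^2(3); p-value = 0.063567.
Step 6: alpha = 0.1. reject H0.

H = 7.2772, df = 3, p = 0.063567, reject H0.


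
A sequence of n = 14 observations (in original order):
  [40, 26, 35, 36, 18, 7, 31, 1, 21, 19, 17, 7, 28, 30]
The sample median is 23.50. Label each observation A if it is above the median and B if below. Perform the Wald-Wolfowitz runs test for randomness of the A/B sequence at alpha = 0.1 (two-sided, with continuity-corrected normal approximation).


Step 1: Compute median = 23.50; label A = above, B = below.
Labels in order: AAAABBABBBBBAA  (n_A = 7, n_B = 7)
Step 2: Count runs R = 5.
Step 3: Under H0 (random ordering), E[R] = 2*n_A*n_B/(n_A+n_B) + 1 = 2*7*7/14 + 1 = 8.0000.
        Var[R] = 2*n_A*n_B*(2*n_A*n_B - n_A - n_B) / ((n_A+n_B)^2 * (n_A+n_B-1)) = 8232/2548 = 3.2308.
        SD[R] = 1.7974.
Step 4: Continuity-corrected z = (R + 0.5 - E[R]) / SD[R] = (5 + 0.5 - 8.0000) / 1.7974 = -1.3909.
Step 5: Two-sided p-value via normal approximation = 2*(1 - Phi(|z|)) = 0.164264.
Step 6: alpha = 0.1. fail to reject H0.

R = 5, z = -1.3909, p = 0.164264, fail to reject H0.


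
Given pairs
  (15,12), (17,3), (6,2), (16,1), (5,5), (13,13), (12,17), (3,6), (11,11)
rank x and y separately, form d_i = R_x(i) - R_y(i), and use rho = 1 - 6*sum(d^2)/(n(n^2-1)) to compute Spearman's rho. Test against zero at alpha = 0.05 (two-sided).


Step 1: Rank x and y separately (midranks; no ties here).
rank(x): 15->7, 17->9, 6->3, 16->8, 5->2, 13->6, 12->5, 3->1, 11->4
rank(y): 12->7, 3->3, 2->2, 1->1, 5->4, 13->8, 17->9, 6->5, 11->6
Step 2: d_i = R_x(i) - R_y(i); compute d_i^2.
  (7-7)^2=0, (9-3)^2=36, (3-2)^2=1, (8-1)^2=49, (2-4)^2=4, (6-8)^2=4, (5-9)^2=16, (1-5)^2=16, (4-6)^2=4
sum(d^2) = 130.
Step 3: rho = 1 - 6*130 / (9*(9^2 - 1)) = 1 - 780/720 = -0.083333.
Step 4: Under H0, t = rho * sqrt((n-2)/(1-rho^2)) = -0.2212 ~ t(7).
Step 5: Two-sided p-value from the t-distribution with 7 df = 0.831214.
Step 6: alpha = 0.05. fail to reject H0.

rho = -0.0833, p = 0.831214, fail to reject H0 at alpha = 0.05.


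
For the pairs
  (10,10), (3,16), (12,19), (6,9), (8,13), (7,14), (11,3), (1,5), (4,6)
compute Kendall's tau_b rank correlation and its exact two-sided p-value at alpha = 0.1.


Step 1: Enumerate the 36 unordered pairs (i,j) with i<j and classify each by sign(x_j-x_i) * sign(y_j-y_i).
  (1,2):dx=-7,dy=+6->D; (1,3):dx=+2,dy=+9->C; (1,4):dx=-4,dy=-1->C; (1,5):dx=-2,dy=+3->D
  (1,6):dx=-3,dy=+4->D; (1,7):dx=+1,dy=-7->D; (1,8):dx=-9,dy=-5->C; (1,9):dx=-6,dy=-4->C
  (2,3):dx=+9,dy=+3->C; (2,4):dx=+3,dy=-7->D; (2,5):dx=+5,dy=-3->D; (2,6):dx=+4,dy=-2->D
  (2,7):dx=+8,dy=-13->D; (2,8):dx=-2,dy=-11->C; (2,9):dx=+1,dy=-10->D; (3,4):dx=-6,dy=-10->C
  (3,5):dx=-4,dy=-6->C; (3,6):dx=-5,dy=-5->C; (3,7):dx=-1,dy=-16->C; (3,8):dx=-11,dy=-14->C
  (3,9):dx=-8,dy=-13->C; (4,5):dx=+2,dy=+4->C; (4,6):dx=+1,dy=+5->C; (4,7):dx=+5,dy=-6->D
  (4,8):dx=-5,dy=-4->C; (4,9):dx=-2,dy=-3->C; (5,6):dx=-1,dy=+1->D; (5,7):dx=+3,dy=-10->D
  (5,8):dx=-7,dy=-8->C; (5,9):dx=-4,dy=-7->C; (6,7):dx=+4,dy=-11->D; (6,8):dx=-6,dy=-9->C
  (6,9):dx=-3,dy=-8->C; (7,8):dx=-10,dy=+2->D; (7,9):dx=-7,dy=+3->D; (8,9):dx=+3,dy=+1->C
Step 2: C = 21, D = 15, total pairs = 36.
Step 3: tau = (C - D)/(n(n-1)/2) = (21 - 15)/36 = 0.166667.
Step 4: Exact two-sided p-value (enumerate n! = 362880 permutations of y under H0): p = 0.612202.
Step 5: alpha = 0.1. fail to reject H0.

tau_b = 0.1667 (C=21, D=15), p = 0.612202, fail to reject H0.


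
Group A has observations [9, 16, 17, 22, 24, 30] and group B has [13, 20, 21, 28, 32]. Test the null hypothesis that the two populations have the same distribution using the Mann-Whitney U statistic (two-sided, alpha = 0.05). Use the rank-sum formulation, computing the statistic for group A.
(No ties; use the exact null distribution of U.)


Step 1: Combine and sort all 11 observations; assign midranks.
sorted (value, group): (9,X), (13,Y), (16,X), (17,X), (20,Y), (21,Y), (22,X), (24,X), (28,Y), (30,X), (32,Y)
ranks: 9->1, 13->2, 16->3, 17->4, 20->5, 21->6, 22->7, 24->8, 28->9, 30->10, 32->11
Step 2: Rank sum for X: R1 = 1 + 3 + 4 + 7 + 8 + 10 = 33.
Step 3: U_X = R1 - n1(n1+1)/2 = 33 - 6*7/2 = 33 - 21 = 12.
       U_Y = n1*n2 - U_X = 30 - 12 = 18.
Step 4: No ties, so the exact null distribution of U (based on enumerating the C(11,6) = 462 equally likely rank assignments) gives the two-sided p-value.
Step 5: p-value = 0.662338; compare to alpha = 0.05. fail to reject H0.

U_X = 12, p = 0.662338, fail to reject H0 at alpha = 0.05.


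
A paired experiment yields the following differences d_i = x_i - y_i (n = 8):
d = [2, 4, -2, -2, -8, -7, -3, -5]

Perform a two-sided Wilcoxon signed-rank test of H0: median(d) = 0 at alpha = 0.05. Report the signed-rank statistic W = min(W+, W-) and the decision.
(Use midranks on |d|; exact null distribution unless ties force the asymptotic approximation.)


Step 1: Drop any zero differences (none here) and take |d_i|.
|d| = [2, 4, 2, 2, 8, 7, 3, 5]
Step 2: Midrank |d_i| (ties get averaged ranks).
ranks: |2|->2, |4|->5, |2|->2, |2|->2, |8|->8, |7|->7, |3|->4, |5|->6
Step 3: Attach original signs; sum ranks with positive sign and with negative sign.
W+ = 2 + 5 = 7
W- = 2 + 2 + 8 + 7 + 4 + 6 = 29
(Check: W+ + W- = 36 should equal n(n+1)/2 = 36.)
Step 4: Test statistic W = min(W+, W-) = 7.
Step 5: Ties in |d|, so use the tie-corrected normal approximation.
        E[W] = n(n+1)/4 = 8*9/4 = 18.
        Tie groups: |d|=2 (t=3); sum(t^3 - t) = 24.
        Var[W] = n(n+1)(2n+1)/24 - sum(t^3-t)/48 = 1224/24 - 24/48 = 50.5.
        z = (W - E[W]) / sqrt(Var[W]) = (7 - 18) / 7.1063 = -1.5479.
        Two-sided p = 2*Phi(z) = 0.121643.
Step 6: alpha = 0.05. fail to reject H0.

W+ = 7, W- = 29, W = min = 7, p = 0.121643, fail to reject H0.


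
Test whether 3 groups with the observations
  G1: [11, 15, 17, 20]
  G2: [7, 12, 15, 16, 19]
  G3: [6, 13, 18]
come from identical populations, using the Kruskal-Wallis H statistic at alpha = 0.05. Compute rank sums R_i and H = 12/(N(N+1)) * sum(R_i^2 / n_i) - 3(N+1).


Step 1: Combine all N = 12 observations and assign midranks.
sorted (value, group, rank): (6,G3,1), (7,G2,2), (11,G1,3), (12,G2,4), (13,G3,5), (15,G1,6.5), (15,G2,6.5), (16,G2,8), (17,G1,9), (18,G3,10), (19,G2,11), (20,G1,12)
Step 2: Sum ranks within each group.
R_1 = 30.5 (n_1 = 4)
R_2 = 31.5 (n_2 = 5)
R_3 = 16 (n_3 = 3)
Step 3: H = 12/(N(N+1)) * sum(R_i^2/n_i) - 3(N+1)
     = 12/(12*13) * (30.5^2/4 + 31.5^2/5 + 16^2/3) - 3*13
     = 0.076923 * 516.346 - 39
     = 0.718910.
Step 4: Ties present; correction factor C = 1 - 6/(12^3 - 12) = 0.996503. Corrected H = 0.718910 / 0.996503 = 0.721433.
Step 5: Under H0, H ~ chi^2(2); p-value = 0.697177.
Step 6: alpha = 0.05. fail to reject H0.

H = 0.7214, df = 2, p = 0.697177, fail to reject H0.


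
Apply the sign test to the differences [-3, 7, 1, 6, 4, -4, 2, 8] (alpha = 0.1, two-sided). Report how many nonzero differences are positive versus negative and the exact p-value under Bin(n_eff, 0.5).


Step 1: Discard zero differences. Original n = 8; n_eff = number of nonzero differences = 8.
Nonzero differences (with sign): -3, +7, +1, +6, +4, -4, +2, +8
Step 2: Count signs: positive = 6, negative = 2.
Step 3: Under H0: P(positive) = 0.5, so the number of positives S ~ Bin(8, 0.5).
Step 4: Two-sided exact p-value = sum of Bin(8,0.5) probabilities at or below the observed probability = 0.289062.
Step 5: alpha = 0.1. fail to reject H0.

n_eff = 8, pos = 6, neg = 2, p = 0.289062, fail to reject H0.


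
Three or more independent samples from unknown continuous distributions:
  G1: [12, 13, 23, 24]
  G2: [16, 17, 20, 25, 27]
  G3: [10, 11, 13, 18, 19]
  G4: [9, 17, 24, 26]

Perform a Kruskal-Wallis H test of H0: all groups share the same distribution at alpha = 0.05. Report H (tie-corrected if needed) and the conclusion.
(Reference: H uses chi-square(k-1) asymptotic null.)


Step 1: Combine all N = 18 observations and assign midranks.
sorted (value, group, rank): (9,G4,1), (10,G3,2), (11,G3,3), (12,G1,4), (13,G1,5.5), (13,G3,5.5), (16,G2,7), (17,G2,8.5), (17,G4,8.5), (18,G3,10), (19,G3,11), (20,G2,12), (23,G1,13), (24,G1,14.5), (24,G4,14.5), (25,G2,16), (26,G4,17), (27,G2,18)
Step 2: Sum ranks within each group.
R_1 = 37 (n_1 = 4)
R_2 = 61.5 (n_2 = 5)
R_3 = 31.5 (n_3 = 5)
R_4 = 41 (n_4 = 4)
Step 3: H = 12/(N(N+1)) * sum(R_i^2/n_i) - 3(N+1)
     = 12/(18*19) * (37^2/4 + 61.5^2/5 + 31.5^2/5 + 41^2/4) - 3*19
     = 0.035088 * 1717.4 - 57
     = 3.259649.
Step 4: Ties present; correction factor C = 1 - 18/(18^3 - 18) = 0.996904. Corrected H = 3.259649 / 0.996904 = 3.269772.
Step 5: Under H0, H ~ chi^2(3); p-value = 0.351872.
Step 6: alpha = 0.05. fail to reject H0.

H = 3.2698, df = 3, p = 0.351872, fail to reject H0.


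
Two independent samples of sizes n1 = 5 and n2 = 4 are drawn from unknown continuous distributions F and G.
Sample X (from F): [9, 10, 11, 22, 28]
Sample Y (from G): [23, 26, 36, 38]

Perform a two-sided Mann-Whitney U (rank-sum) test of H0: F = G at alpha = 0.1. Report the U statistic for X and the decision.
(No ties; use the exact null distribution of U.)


Step 1: Combine and sort all 9 observations; assign midranks.
sorted (value, group): (9,X), (10,X), (11,X), (22,X), (23,Y), (26,Y), (28,X), (36,Y), (38,Y)
ranks: 9->1, 10->2, 11->3, 22->4, 23->5, 26->6, 28->7, 36->8, 38->9
Step 2: Rank sum for X: R1 = 1 + 2 + 3 + 4 + 7 = 17.
Step 3: U_X = R1 - n1(n1+1)/2 = 17 - 5*6/2 = 17 - 15 = 2.
       U_Y = n1*n2 - U_X = 20 - 2 = 18.
Step 4: No ties, so the exact null distribution of U (based on enumerating the C(9,5) = 126 equally likely rank assignments) gives the two-sided p-value.
Step 5: p-value = 0.063492; compare to alpha = 0.1. reject H0.

U_X = 2, p = 0.063492, reject H0 at alpha = 0.1.


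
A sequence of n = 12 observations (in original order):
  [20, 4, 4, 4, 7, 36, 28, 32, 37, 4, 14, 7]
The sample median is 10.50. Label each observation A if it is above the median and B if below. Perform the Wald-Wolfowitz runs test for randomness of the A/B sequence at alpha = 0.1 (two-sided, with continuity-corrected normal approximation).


Step 1: Compute median = 10.50; label A = above, B = below.
Labels in order: ABBBBAAAABAB  (n_A = 6, n_B = 6)
Step 2: Count runs R = 6.
Step 3: Under H0 (random ordering), E[R] = 2*n_A*n_B/(n_A+n_B) + 1 = 2*6*6/12 + 1 = 7.0000.
        Var[R] = 2*n_A*n_B*(2*n_A*n_B - n_A - n_B) / ((n_A+n_B)^2 * (n_A+n_B-1)) = 4320/1584 = 2.7273.
        SD[R] = 1.6514.
Step 4: Continuity-corrected z = (R + 0.5 - E[R]) / SD[R] = (6 + 0.5 - 7.0000) / 1.6514 = -0.3028.
Step 5: Two-sided p-value via normal approximation = 2*(1 - Phi(|z|)) = 0.762069.
Step 6: alpha = 0.1. fail to reject H0.

R = 6, z = -0.3028, p = 0.762069, fail to reject H0.


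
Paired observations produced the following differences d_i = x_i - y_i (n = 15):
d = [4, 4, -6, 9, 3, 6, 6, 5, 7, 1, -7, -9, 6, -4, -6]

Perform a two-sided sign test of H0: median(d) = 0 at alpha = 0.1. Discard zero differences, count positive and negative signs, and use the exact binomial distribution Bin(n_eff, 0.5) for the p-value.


Step 1: Discard zero differences. Original n = 15; n_eff = number of nonzero differences = 15.
Nonzero differences (with sign): +4, +4, -6, +9, +3, +6, +6, +5, +7, +1, -7, -9, +6, -4, -6
Step 2: Count signs: positive = 10, negative = 5.
Step 3: Under H0: P(positive) = 0.5, so the number of positives S ~ Bin(15, 0.5).
Step 4: Two-sided exact p-value = sum of Bin(15,0.5) probabilities at or below the observed probability = 0.301758.
Step 5: alpha = 0.1. fail to reject H0.

n_eff = 15, pos = 10, neg = 5, p = 0.301758, fail to reject H0.


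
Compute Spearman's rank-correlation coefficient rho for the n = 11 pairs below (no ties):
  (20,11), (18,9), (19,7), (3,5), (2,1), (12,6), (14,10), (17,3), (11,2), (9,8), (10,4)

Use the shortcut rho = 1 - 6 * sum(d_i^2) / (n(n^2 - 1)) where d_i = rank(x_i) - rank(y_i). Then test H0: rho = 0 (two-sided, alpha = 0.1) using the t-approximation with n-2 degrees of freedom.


Step 1: Rank x and y separately (midranks; no ties here).
rank(x): 20->11, 18->9, 19->10, 3->2, 2->1, 12->6, 14->7, 17->8, 11->5, 9->3, 10->4
rank(y): 11->11, 9->9, 7->7, 5->5, 1->1, 6->6, 10->10, 3->3, 2->2, 8->8, 4->4
Step 2: d_i = R_x(i) - R_y(i); compute d_i^2.
  (11-11)^2=0, (9-9)^2=0, (10-7)^2=9, (2-5)^2=9, (1-1)^2=0, (6-6)^2=0, (7-10)^2=9, (8-3)^2=25, (5-2)^2=9, (3-8)^2=25, (4-4)^2=0
sum(d^2) = 86.
Step 3: rho = 1 - 6*86 / (11*(11^2 - 1)) = 1 - 516/1320 = 0.609091.
Step 4: Under H0, t = rho * sqrt((n-2)/(1-rho^2)) = 2.3040 ~ t(9).
Step 5: Two-sided p-value from the t-distribution with 9 df = 0.046696.
Step 6: alpha = 0.1. reject H0.

rho = 0.6091, p = 0.046696, reject H0 at alpha = 0.1.


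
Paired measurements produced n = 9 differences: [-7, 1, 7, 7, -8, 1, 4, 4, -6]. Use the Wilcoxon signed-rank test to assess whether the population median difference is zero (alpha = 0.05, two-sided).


Step 1: Drop any zero differences (none here) and take |d_i|.
|d| = [7, 1, 7, 7, 8, 1, 4, 4, 6]
Step 2: Midrank |d_i| (ties get averaged ranks).
ranks: |7|->7, |1|->1.5, |7|->7, |7|->7, |8|->9, |1|->1.5, |4|->3.5, |4|->3.5, |6|->5
Step 3: Attach original signs; sum ranks with positive sign and with negative sign.
W+ = 1.5 + 7 + 7 + 1.5 + 3.5 + 3.5 = 24
W- = 7 + 9 + 5 = 21
(Check: W+ + W- = 45 should equal n(n+1)/2 = 45.)
Step 4: Test statistic W = min(W+, W-) = 21.
Step 5: Ties in |d|, so use the tie-corrected normal approximation.
        E[W] = n(n+1)/4 = 9*10/4 = 22.5.
        Tie groups: |d|=1 (t=2), |d|=4 (t=2), |d|=7 (t=3); sum(t^3 - t) = 36.
        Var[W] = n(n+1)(2n+1)/24 - sum(t^3-t)/48 = 1710/24 - 36/48 = 70.5.
        z = (W - E[W]) / sqrt(Var[W]) = (21 - 22.5) / 8.3964 = -0.1786.
        Two-sided p = 2*Phi(z) = 0.858215.
Step 6: alpha = 0.05. fail to reject H0.

W+ = 24, W- = 21, W = min = 21, p = 0.858215, fail to reject H0.


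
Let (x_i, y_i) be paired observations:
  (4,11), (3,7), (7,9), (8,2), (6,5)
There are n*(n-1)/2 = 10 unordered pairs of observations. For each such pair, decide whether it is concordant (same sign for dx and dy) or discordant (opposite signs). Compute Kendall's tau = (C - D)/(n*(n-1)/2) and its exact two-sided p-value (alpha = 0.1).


Step 1: Enumerate the 10 unordered pairs (i,j) with i<j and classify each by sign(x_j-x_i) * sign(y_j-y_i).
  (1,2):dx=-1,dy=-4->C; (1,3):dx=+3,dy=-2->D; (1,4):dx=+4,dy=-9->D; (1,5):dx=+2,dy=-6->D
  (2,3):dx=+4,dy=+2->C; (2,4):dx=+5,dy=-5->D; (2,5):dx=+3,dy=-2->D; (3,4):dx=+1,dy=-7->D
  (3,5):dx=-1,dy=-4->C; (4,5):dx=-2,dy=+3->D
Step 2: C = 3, D = 7, total pairs = 10.
Step 3: tau = (C - D)/(n(n-1)/2) = (3 - 7)/10 = -0.400000.
Step 4: Exact two-sided p-value (enumerate n! = 120 permutations of y under H0): p = 0.483333.
Step 5: alpha = 0.1. fail to reject H0.

tau_b = -0.4000 (C=3, D=7), p = 0.483333, fail to reject H0.


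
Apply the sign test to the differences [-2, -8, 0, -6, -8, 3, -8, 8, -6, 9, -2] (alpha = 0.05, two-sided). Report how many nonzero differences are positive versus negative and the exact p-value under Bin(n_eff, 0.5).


Step 1: Discard zero differences. Original n = 11; n_eff = number of nonzero differences = 10.
Nonzero differences (with sign): -2, -8, -6, -8, +3, -8, +8, -6, +9, -2
Step 2: Count signs: positive = 3, negative = 7.
Step 3: Under H0: P(positive) = 0.5, so the number of positives S ~ Bin(10, 0.5).
Step 4: Two-sided exact p-value = sum of Bin(10,0.5) probabilities at or below the observed probability = 0.343750.
Step 5: alpha = 0.05. fail to reject H0.

n_eff = 10, pos = 3, neg = 7, p = 0.343750, fail to reject H0.
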